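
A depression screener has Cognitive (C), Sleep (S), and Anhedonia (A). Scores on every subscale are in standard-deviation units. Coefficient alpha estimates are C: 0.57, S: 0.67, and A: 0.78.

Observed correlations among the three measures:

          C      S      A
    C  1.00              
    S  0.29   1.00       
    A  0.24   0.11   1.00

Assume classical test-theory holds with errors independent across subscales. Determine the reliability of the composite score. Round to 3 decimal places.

Var(C+S+A) = 3 + 2·[0.29 + 0.24 + 0.11] = 3 + 1.28 = 4.28.
With uncorrelated errors the cross-covariances are all true-score covariance, so they carry over unchanged; only the diagonal terms shrink to ρᵢσᵢ².
True-score variance = [0.57 + 0.67 + 0.78] + 1.28 = 2.02 + 1.28 = 3.3.
Reliability = 3.3 / 4.28 = 0.771.

0.771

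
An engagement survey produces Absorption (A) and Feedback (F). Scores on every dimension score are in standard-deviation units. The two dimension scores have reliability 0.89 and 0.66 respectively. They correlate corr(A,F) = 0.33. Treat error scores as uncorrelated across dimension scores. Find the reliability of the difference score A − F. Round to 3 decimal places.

Var(A−F) = 1 + 1 − 2·0.33 = 2 − 0.66 = 1.34.
With uncorrelated errors the cross-covariances are all true-score covariance, so they carry over unchanged; only the diagonal terms shrink to ρᵢσᵢ².
True-score variance = [0.89 + 0.66] − 0.66 = 1.55 − 0.66 = 0.89.
Reliability = 0.89 / 1.34 = 0.664.

0.664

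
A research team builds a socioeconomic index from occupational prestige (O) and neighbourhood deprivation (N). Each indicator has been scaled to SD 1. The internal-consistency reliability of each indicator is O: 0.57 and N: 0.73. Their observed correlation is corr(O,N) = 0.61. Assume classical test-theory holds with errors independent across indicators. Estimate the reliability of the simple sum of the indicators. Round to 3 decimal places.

0.783

Var(O+N) = 2 + 2·[0.61] = 2 + 1.22 = 3.22.
Under uncorrelated errors the observed covariances equal the true-score covariances, so only the own-variance terms attenuate.
True-score variance = [0.57 + 0.73] + 1.22 = 1.3 + 1.22 = 2.52.
Reliability = 2.52 / 3.22 = 0.783.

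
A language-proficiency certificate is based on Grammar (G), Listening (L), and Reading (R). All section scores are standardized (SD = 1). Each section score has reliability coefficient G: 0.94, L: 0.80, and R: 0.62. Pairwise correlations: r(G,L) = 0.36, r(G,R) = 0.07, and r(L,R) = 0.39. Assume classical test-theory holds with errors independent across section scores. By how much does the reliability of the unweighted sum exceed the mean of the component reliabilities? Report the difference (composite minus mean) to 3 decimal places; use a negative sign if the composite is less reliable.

0.075

Var(sum) = 3 + 1.64 = 4.64; true-score variance = 2.36 + 1.64 = 4; composite reliability = 0.8621.
Mean component reliability = 0.7867.
Difference = 0.8621 − 0.7867 = 0.075.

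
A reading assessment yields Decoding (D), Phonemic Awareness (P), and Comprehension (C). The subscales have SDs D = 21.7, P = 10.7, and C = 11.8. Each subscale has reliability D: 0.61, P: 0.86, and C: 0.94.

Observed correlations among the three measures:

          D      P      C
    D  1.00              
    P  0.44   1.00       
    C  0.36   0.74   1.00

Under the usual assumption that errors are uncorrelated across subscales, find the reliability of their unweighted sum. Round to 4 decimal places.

Var(D+P+C) = 21.7² + 10.7² + 11.8² + 2·[21.7·10.7·0.44 + 21.7·11.8·0.36 + 10.7·11.8·0.74] = 724.62 + 575.555 = 1300.18.
Because errors are independent across components, Cov(Tᵢ,Tⱼ) = Cov(Xᵢ,Xⱼ); the off-diagonal part of the true-score variance is the same as above.
True-score variance = [21.7²·0.61 + 10.7²·0.86 + 11.8²·0.94] + 575.555 = 516.59 + 575.555 = 1092.15.
Reliability = 1092.15 / 1300.18 = 0.8400.

0.8400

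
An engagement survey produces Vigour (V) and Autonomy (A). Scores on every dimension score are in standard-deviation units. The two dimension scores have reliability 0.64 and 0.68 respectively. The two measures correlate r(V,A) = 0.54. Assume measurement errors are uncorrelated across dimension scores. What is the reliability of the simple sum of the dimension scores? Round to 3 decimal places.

0.779

Var(V+A) = 2 + 2·[0.54] = 2 + 1.08 = 3.08.
Under uncorrelated errors the observed covariances equal the true-score covariances, so only the own-variance terms attenuate.
True-score variance = [0.64 + 0.68] + 1.08 = 1.32 + 1.08 = 2.4.
Reliability = 2.4 / 3.08 = 0.779.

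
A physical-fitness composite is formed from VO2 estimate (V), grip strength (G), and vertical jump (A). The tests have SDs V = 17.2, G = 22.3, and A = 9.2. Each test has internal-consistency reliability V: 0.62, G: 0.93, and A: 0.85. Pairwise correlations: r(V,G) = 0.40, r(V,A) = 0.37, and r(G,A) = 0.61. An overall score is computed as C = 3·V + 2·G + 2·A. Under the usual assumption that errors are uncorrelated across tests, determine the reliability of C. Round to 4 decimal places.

Var(C) = 3²·17.2² + 2²·22.3² + 2²·9.2² + 2·[6·17.2·22.3·0.40 + 6·17.2·9.2·0.37 + 4·22.3·9.2·0.61] = 4990.28 + 3544.85 = 8535.13.
Under uncorrelated errors the observed covariances equal the true-score covariances, so only the own-variance terms attenuate.
True-score variance = [3²·17.2²·0.62 + 2²·22.3²·0.93 + 2²·9.2²·0.85] + 3544.85 = 3788.48 + 3544.85 = 7333.34.
Reliability = 7333.34 / 8535.13 = 0.8592.

0.8592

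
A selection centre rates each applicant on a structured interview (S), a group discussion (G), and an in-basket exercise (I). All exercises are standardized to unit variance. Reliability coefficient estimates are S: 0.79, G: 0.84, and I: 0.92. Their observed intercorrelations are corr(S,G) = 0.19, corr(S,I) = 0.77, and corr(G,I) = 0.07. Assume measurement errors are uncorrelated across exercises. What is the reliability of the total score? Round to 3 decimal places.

0.911

Var(S+G+I) = 3 + 2·[0.19 + 0.77 + 0.07] = 3 + 2.06 = 5.06.
Because errors are independent across components, Cov(Tᵢ,Tⱼ) = Cov(Xᵢ,Xⱼ); the off-diagonal part of the true-score variance is the same as above.
True-score variance = [0.79 + 0.84 + 0.92] + 2.06 = 2.55 + 2.06 = 4.61.
Reliability = 4.61 / 5.06 = 0.911.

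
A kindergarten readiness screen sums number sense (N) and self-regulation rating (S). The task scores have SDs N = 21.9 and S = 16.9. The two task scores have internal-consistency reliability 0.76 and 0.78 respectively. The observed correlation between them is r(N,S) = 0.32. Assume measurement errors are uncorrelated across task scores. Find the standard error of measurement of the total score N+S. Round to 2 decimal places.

13.34

Var(total) = 765.22 + 236.87 = 1002.09.
True-score variance = 587.279 + 236.87 = 824.15, so reliability = 0.8224.
Error variance = 1002.09 − 824.15 = 177.941; SEM = √177.941 = 13.34.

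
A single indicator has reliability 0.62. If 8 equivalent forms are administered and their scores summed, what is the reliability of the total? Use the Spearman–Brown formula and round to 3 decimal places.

ρ_k = kρ / (1 + (k−1)ρ) = 8·0.62 / (1 + 7·0.62) = 4.960 / 5.340 = 0.929.

0.929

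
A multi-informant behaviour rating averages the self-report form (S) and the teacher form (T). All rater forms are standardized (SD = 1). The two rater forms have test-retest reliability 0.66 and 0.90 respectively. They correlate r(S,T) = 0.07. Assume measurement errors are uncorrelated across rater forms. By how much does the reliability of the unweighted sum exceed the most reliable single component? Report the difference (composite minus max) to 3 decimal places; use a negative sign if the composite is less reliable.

Var(sum) = 2 + 0.14 = 2.14; true-score variance = 1.56 + 0.14 = 1.7; composite reliability = 0.7944.
Max component reliability = 0.9000.
Difference = 0.7944 − 0.9000 = -0.106.

-0.106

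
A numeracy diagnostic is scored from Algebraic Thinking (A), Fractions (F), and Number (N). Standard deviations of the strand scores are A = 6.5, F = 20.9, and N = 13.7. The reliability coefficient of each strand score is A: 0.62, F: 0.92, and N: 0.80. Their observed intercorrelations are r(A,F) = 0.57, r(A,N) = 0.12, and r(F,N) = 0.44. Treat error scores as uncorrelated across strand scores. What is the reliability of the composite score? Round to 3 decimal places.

0.919

Var(A+F+N) = 6.5² + 20.9² + 13.7² + 2·[6.5·20.9·0.57 + 6.5·13.7·0.12 + 20.9·13.7·0.44] = 666.75 + 428.211 = 1094.96.
Under uncorrelated errors the observed covariances equal the true-score covariances, so only the own-variance terms attenuate.
True-score variance = [6.5²·0.62 + 20.9²·0.92 + 13.7²·0.80] + 428.211 = 578.212 + 428.211 = 1006.42.
Reliability = 1006.42 / 1094.96 = 0.919.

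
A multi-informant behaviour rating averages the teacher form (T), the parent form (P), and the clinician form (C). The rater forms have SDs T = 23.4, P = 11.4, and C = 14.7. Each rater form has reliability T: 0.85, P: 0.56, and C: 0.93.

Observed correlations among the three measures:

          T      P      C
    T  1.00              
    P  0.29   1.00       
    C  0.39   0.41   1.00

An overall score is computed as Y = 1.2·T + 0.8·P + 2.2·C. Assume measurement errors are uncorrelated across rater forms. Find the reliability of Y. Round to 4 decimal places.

Var(Y) = 1.2²·23.4² + 0.8²·11.4² + 2.2²·14.7² + 2·[0.96·23.4·11.4·0.29 + 2.64·23.4·14.7·0.39 + 1.76·11.4·14.7·0.41] = 1917.54 + 1098.71 = 3016.24.
Under uncorrelated errors the observed covariances equal the true-score covariances, so only the own-variance terms attenuate.
True-score variance = [1.2²·23.4²·0.85 + 0.8²·11.4²·0.56 + 2.2²·14.7²·0.93] + 1098.71 = 1689.46 + 1098.71 = 2788.16.
Reliability = 2788.16 / 3016.24 = 0.9244.

0.9244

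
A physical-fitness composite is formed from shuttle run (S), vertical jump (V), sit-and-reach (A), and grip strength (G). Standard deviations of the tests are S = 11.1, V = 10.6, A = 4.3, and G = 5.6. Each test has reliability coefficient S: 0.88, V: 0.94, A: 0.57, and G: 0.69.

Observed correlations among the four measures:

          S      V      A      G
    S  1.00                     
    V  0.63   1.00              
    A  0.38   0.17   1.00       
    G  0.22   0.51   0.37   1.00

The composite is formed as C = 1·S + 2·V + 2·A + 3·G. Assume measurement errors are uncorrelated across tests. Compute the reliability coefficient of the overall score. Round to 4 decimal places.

0.9158

Var(C) = 11.1² + 2²·10.6² + 2²·4.3² + 3²·5.6² + 2·[2·11.1·10.6·0.63 + 2·11.1·4.3·0.38 + 3·11.1·5.6·0.22 + 4·10.6·4.3·0.17 + 6·10.6·5.6·0.51 + 6·4.3·5.6·0.37] = 928.85 + 983.291 = 1912.14.
Under uncorrelated errors the observed covariances equal the true-score covariances, so only the own-variance terms attenuate.
True-score variance = [11.1²·0.88 + 2²·10.6²·0.94 + 2²·4.3²·0.57 + 3²·5.6²·0.69] + 983.291 = 767.801 + 983.291 = 1751.09.
Reliability = 1751.09 / 1912.14 = 0.9158.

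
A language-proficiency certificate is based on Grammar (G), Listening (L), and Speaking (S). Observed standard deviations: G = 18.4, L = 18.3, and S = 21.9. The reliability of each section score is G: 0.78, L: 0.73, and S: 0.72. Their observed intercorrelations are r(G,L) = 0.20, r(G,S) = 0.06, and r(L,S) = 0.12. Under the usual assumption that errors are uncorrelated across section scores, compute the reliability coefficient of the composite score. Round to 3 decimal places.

0.791

Var(G+L+S) = 18.4² + 18.3² + 21.9² + 2·[18.4·18.3·0.20 + 18.4·21.9·0.06 + 18.3·21.9·0.12] = 1153.06 + 279.228 = 1432.29.
Under uncorrelated errors the observed covariances equal the true-score covariances, so only the own-variance terms attenuate.
True-score variance = [18.4²·0.78 + 18.3²·0.73 + 21.9²·0.72] + 279.228 = 853.866 + 279.228 = 1133.09.
Reliability = 1133.09 / 1432.29 = 0.791.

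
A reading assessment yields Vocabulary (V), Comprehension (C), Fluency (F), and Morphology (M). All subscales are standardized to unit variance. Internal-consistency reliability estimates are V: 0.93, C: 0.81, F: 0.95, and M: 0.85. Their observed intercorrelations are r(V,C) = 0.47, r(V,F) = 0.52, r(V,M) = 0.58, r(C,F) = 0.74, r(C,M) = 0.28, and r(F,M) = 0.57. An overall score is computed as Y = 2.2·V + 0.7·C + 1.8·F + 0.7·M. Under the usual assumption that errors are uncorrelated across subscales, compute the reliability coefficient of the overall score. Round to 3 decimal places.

0.967

Var(Y) = 2.2² + 0.7² + 1.8² + 0.7² + 2·[1.54·0.47 + 3.96·0.52 + 1.54·0.58 + 1.26·0.74 + 0.49·0.28 + 1.26·0.57] = 9.06 + 10.928 = 19.988.
With uncorrelated errors the cross-covariances are all true-score covariance, so they carry over unchanged; only the diagonal terms shrink to ρᵢσᵢ².
True-score variance = [2.2²·0.93 + 0.7²·0.81 + 1.8²·0.95 + 0.7²·0.85] + 10.928 = 8.3926 + 10.928 = 19.3206.
Reliability = 19.3206 / 19.988 = 0.967.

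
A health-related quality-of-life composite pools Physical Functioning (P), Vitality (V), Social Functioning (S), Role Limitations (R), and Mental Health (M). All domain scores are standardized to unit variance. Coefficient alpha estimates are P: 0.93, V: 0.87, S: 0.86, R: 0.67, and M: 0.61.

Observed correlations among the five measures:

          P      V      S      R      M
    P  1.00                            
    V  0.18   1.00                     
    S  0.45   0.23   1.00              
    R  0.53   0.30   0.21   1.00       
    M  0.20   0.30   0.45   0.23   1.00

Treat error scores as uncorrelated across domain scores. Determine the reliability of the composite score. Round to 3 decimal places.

0.905

Var(P+V+S+R+M) = 5 + 2·[0.18 + 0.45 + 0.53 + 0.20 + 0.23 + 0.30 + 0.30 + 0.21 + 0.45 + 0.23] = 5 + 6.16 = 11.16.
With uncorrelated errors the cross-covariances are all true-score covariance, so they carry over unchanged; only the diagonal terms shrink to ρᵢσᵢ².
True-score variance = [0.93 + 0.87 + 0.86 + 0.67 + 0.61] + 6.16 = 3.94 + 6.16 = 10.1.
Reliability = 10.1 / 11.16 = 0.905.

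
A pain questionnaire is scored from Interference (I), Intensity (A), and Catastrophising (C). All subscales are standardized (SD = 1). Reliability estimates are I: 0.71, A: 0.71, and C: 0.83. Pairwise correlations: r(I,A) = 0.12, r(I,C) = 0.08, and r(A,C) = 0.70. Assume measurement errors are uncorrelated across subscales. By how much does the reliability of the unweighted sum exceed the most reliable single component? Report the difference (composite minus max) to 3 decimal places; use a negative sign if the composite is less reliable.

0.014

Var(sum) = 3 + 1.8 = 4.8; true-score variance = 2.25 + 1.8 = 4.05; composite reliability = 0.8438.
Max component reliability = 0.8300.
Difference = 0.8438 − 0.8300 = 0.014.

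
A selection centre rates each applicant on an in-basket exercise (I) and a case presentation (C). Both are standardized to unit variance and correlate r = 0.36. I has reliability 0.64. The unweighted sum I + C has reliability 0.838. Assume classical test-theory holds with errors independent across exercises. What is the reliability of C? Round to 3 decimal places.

0.919

Var(I+C) = 2 + 2·0.36 = 2.720.
True-score variance = ρ_I + ρ_C + 2·0.36, so 0.838 = (0.64 + ρ_C + 0.72) / 2.720.
ρ_C = 0.838·2.720 − 0.64 − 0.72 = 0.919.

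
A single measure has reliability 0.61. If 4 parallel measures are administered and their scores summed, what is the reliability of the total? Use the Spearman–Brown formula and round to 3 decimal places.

0.862

ρ_k = kρ / (1 + (k−1)ρ) = 4·0.61 / (1 + 3·0.61) = 2.440 / 2.830 = 0.862.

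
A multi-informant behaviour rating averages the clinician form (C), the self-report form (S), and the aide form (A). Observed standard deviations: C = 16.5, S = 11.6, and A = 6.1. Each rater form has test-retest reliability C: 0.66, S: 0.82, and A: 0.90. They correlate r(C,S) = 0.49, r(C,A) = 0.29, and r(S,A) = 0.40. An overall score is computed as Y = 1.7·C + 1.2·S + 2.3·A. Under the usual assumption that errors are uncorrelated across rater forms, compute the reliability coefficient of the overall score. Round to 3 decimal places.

Var(Y) = 1.7²·16.5² + 1.2²·11.6² + 2.3²·6.1² + 2·[2.04·16.5·11.6·0.49 + 3.91·16.5·6.1·0.29 + 2.76·11.6·6.1·0.40] = 1177.41 + 767.139 = 1944.55.
Because errors are independent across components, Cov(Tᵢ,Tⱼ) = Cov(Xᵢ,Xⱼ); the off-diagonal part of the true-score variance is the same as above.
True-score variance = [1.7²·16.5²·0.66 + 1.2²·11.6²·0.82 + 2.3²·6.1²·0.90] + 767.139 = 855.335 + 767.139 = 1622.47.
Reliability = 1622.47 / 1944.55 = 0.834.

0.834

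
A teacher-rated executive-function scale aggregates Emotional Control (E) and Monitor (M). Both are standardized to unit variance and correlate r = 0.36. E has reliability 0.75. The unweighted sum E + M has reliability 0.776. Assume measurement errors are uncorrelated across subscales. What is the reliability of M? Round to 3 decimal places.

Var(E+M) = 2 + 2·0.36 = 2.720.
True-score variance = ρ_E + ρ_M + 2·0.36, so 0.776 = (0.75 + ρ_M + 0.72) / 2.720.
ρ_M = 0.776·2.720 − 0.75 − 0.72 = 0.641.

0.641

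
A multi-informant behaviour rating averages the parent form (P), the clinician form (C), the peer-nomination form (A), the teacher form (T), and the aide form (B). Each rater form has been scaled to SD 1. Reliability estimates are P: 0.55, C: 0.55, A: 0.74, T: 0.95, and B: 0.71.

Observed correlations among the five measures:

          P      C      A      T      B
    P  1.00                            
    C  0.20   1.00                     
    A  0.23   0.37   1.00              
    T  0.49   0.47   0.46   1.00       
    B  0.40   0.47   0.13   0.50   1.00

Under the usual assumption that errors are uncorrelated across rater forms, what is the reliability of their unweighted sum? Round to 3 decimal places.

0.879

Var(P+C+A+T+B) = 5 + 2·[0.20 + 0.23 + 0.49 + 0.40 + 0.37 + 0.47 + 0.47 + 0.46 + 0.13 + 0.50] = 5 + 7.44 = 12.44.
With uncorrelated errors the cross-covariances are all true-score covariance, so they carry over unchanged; only the diagonal terms shrink to ρᵢσᵢ².
True-score variance = [0.55 + 0.55 + 0.74 + 0.95 + 0.71] + 7.44 = 3.5 + 7.44 = 10.94.
Reliability = 10.94 / 12.44 = 0.879.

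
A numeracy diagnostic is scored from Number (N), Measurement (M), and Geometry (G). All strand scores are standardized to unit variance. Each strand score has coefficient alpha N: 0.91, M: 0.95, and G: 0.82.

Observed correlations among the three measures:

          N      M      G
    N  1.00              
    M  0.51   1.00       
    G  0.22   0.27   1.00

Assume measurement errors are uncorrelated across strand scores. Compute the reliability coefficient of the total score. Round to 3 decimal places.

0.936

Var(N+M+G) = 3 + 2·[0.51 + 0.22 + 0.27] = 3 + 2 = 5.
Under uncorrelated errors the observed covariances equal the true-score covariances, so only the own-variance terms attenuate.
True-score variance = [0.91 + 0.95 + 0.82] + 2 = 2.68 + 2 = 4.68.
Reliability = 4.68 / 5 = 0.936.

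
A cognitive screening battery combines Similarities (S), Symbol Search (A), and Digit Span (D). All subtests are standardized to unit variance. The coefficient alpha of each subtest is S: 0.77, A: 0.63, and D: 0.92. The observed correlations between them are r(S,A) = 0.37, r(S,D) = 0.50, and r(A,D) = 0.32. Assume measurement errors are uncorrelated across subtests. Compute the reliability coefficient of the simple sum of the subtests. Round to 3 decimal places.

Var(S+A+D) = 3 + 2·[0.37 + 0.50 + 0.32] = 3 + 2.38 = 5.38.
Under uncorrelated errors the observed covariances equal the true-score covariances, so only the own-variance terms attenuate.
True-score variance = [0.77 + 0.63 + 0.92] + 2.38 = 2.32 + 2.38 = 4.7.
Reliability = 4.7 / 5.38 = 0.874.

0.874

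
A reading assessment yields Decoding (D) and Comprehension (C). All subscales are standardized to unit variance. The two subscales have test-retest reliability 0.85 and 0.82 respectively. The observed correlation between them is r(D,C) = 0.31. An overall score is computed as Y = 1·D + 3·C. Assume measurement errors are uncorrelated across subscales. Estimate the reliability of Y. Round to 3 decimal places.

Var(Y) = 1 + 3² + 2·[3·0.31] = 10 + 1.86 = 11.86.
With uncorrelated errors the cross-covariances are all true-score covariance, so they carry over unchanged; only the diagonal terms shrink to ρᵢσᵢ².
True-score variance = [0.85 + 3²·0.82] + 1.86 = 8.23 + 1.86 = 10.09.
Reliability = 10.09 / 11.86 = 0.851.

0.851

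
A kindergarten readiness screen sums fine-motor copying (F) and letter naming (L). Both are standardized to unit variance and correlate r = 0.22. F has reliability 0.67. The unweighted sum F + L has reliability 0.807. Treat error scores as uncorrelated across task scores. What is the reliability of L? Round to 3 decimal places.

Var(F+L) = 2 + 2·0.22 = 2.440.
True-score variance = ρ_F + ρ_L + 2·0.22, so 0.807 = (0.67 + ρ_L + 0.44) / 2.440.
ρ_L = 0.807·2.440 − 0.67 − 0.44 = 0.859.

0.859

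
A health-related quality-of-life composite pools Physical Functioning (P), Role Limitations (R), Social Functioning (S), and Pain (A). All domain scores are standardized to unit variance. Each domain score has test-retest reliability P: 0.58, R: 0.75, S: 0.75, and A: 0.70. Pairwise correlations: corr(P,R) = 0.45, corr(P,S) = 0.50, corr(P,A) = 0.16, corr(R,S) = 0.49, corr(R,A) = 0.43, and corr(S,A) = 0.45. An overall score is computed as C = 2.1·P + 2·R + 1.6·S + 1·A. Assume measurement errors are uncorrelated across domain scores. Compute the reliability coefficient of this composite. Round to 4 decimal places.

Var(C) = 2.1² + 2² + 1.6² + 1 + 2·[4.2·0.45 + 3.36·0.50 + 2.1·0.16 + 3.2·0.49 + 2·0.43 + 1.6·0.45] = 11.97 + 14.108 = 26.078.
With uncorrelated errors the cross-covariances are all true-score covariance, so they carry over unchanged; only the diagonal terms shrink to ρᵢσᵢ².
True-score variance = [2.1²·0.58 + 2²·0.75 + 1.6²·0.75 + 0.70] + 14.108 = 8.1778 + 14.108 = 22.2858.
Reliability = 22.2858 / 26.078 = 0.8546.

0.8546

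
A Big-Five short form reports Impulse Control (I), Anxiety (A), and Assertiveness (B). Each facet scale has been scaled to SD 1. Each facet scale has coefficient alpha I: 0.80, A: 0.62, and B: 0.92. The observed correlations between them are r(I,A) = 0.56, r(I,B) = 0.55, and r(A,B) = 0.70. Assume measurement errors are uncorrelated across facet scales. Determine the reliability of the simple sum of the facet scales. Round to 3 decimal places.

Var(I+A+B) = 3 + 2·[0.56 + 0.55 + 0.70] = 3 + 3.62 = 6.62.
Because errors are independent across components, Cov(Tᵢ,Tⱼ) = Cov(Xᵢ,Xⱼ); the off-diagonal part of the true-score variance is the same as above.
True-score variance = [0.80 + 0.62 + 0.92] + 3.62 = 2.34 + 3.62 = 5.96.
Reliability = 5.96 / 6.62 = 0.900.

0.900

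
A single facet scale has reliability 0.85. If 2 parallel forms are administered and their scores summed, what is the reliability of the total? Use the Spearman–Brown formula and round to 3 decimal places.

0.919

ρ_k = kρ / (1 + (k−1)ρ) = 2·0.85 / (1 + 1·0.85) = 1.700 / 1.850 = 0.919.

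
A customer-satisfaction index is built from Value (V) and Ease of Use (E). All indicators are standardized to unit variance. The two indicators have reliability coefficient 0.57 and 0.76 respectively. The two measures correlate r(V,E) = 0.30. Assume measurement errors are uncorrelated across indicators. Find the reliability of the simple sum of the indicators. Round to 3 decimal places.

Var(V+E) = 2 + 2·[0.30] = 2 + 0.6 = 2.6.
Under uncorrelated errors the observed covariances equal the true-score covariances, so only the own-variance terms attenuate.
True-score variance = [0.57 + 0.76] + 0.6 = 1.33 + 0.6 = 1.93.
Reliability = 1.93 / 2.6 = 0.742.

0.742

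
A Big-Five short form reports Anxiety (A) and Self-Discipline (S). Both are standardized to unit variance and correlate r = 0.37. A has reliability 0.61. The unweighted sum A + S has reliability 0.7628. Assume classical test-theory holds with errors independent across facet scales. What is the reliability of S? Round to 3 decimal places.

0.740

Var(A+S) = 2 + 2·0.37 = 2.740.
True-score variance = ρ_A + ρ_S + 2·0.37, so 0.7628 = (0.61 + ρ_S + 0.74) / 2.740.
ρ_S = 0.7628·2.740 − 0.61 − 0.74 = 0.740.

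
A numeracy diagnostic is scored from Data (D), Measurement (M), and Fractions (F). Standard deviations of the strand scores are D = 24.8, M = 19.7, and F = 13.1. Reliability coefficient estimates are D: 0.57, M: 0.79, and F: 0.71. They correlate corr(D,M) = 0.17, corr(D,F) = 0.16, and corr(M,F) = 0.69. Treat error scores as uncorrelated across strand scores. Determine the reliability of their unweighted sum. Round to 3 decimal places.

0.780

Var(D+M+F) = 24.8² + 19.7² + 13.1² + 2·[24.8·19.7·0.17 + 24.8·13.1·0.16 + 19.7·13.1·0.69] = 1174.74 + 626.209 = 1800.95.
Because errors are independent across components, Cov(Tᵢ,Tⱼ) = Cov(Xᵢ,Xⱼ); the off-diagonal part of the true-score variance is the same as above.
True-score variance = [24.8²·0.57 + 19.7²·0.79 + 13.1²·0.71] + 626.209 = 779.007 + 626.209 = 1405.22.
Reliability = 1405.22 / 1800.95 = 0.780.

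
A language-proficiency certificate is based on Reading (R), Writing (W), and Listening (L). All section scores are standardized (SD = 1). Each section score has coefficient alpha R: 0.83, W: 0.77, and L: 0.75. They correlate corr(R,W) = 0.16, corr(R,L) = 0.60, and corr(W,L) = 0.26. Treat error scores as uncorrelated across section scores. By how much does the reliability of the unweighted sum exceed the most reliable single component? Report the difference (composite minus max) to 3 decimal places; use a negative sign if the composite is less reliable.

Var(sum) = 3 + 2.04 = 5.04; true-score variance = 2.35 + 2.04 = 4.39; composite reliability = 0.8710.
Max component reliability = 0.8300.
Difference = 0.8710 − 0.8300 = 0.041.

0.041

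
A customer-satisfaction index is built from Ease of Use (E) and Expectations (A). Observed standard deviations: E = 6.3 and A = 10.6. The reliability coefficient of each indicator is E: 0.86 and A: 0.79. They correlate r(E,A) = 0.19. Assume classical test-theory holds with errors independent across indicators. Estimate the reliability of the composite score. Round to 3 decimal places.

Var(E+A) = 6.3² + 10.6² + 2·[6.3·10.6·0.19] = 152.05 + 25.3764 = 177.426.
With uncorrelated errors the cross-covariances are all true-score covariance, so they carry over unchanged; only the diagonal terms shrink to ρᵢσᵢ².
True-score variance = [6.3²·0.86 + 10.6²·0.79] + 25.3764 = 122.898 + 25.3764 = 148.274.
Reliability = 148.274 / 177.426 = 0.836.

0.836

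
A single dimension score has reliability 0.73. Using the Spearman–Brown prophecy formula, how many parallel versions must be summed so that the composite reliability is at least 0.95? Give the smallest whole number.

8

k ≥ ρ*(1−ρ₁)/(ρ₁(1−ρ*)) = 0.95·0.27 / (0.73·0.05) = 7.027.
Smallest integer k = 8.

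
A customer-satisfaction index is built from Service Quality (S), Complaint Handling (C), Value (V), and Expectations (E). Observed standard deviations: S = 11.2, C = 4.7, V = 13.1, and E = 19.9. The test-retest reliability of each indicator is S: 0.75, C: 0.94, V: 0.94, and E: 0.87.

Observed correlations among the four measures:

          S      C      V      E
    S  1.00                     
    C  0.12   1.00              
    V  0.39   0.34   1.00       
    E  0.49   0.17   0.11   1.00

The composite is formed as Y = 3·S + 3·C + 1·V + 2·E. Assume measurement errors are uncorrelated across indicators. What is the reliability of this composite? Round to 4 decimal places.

0.9034

Var(Y) = 3²·11.2² + 3²·4.7² + 13.1² + 2²·19.9² + 2·[9·11.2·4.7·0.12 + 3·11.2·13.1·0.39 + 6·11.2·19.9·0.49 + 3·4.7·13.1·0.34 + 6·4.7·19.9·0.17 + 2·13.1·19.9·0.11] = 3083.42 + 2198.67 = 5282.09.
Because errors are independent across components, Cov(Tᵢ,Tⱼ) = Cov(Xᵢ,Xⱼ); the off-diagonal part of the true-score variance is the same as above.
True-score variance = [3²·11.2²·0.75 + 3²·4.7²·0.94 + 13.1²·0.94 + 2²·19.9²·0.87] + 2198.67 = 2573.03 + 2198.67 = 4771.7.
Reliability = 4771.7 / 5282.09 = 0.9034.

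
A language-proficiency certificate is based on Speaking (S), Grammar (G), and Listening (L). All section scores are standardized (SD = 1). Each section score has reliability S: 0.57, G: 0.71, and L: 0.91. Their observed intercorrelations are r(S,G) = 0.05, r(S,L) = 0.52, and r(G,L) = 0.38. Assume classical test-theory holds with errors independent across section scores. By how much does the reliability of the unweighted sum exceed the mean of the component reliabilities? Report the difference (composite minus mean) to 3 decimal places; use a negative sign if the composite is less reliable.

Var(sum) = 3 + 1.9 = 4.9; true-score variance = 2.19 + 1.9 = 4.09; composite reliability = 0.8347.
Mean component reliability = 0.7300.
Difference = 0.8347 − 0.7300 = 0.105.

0.105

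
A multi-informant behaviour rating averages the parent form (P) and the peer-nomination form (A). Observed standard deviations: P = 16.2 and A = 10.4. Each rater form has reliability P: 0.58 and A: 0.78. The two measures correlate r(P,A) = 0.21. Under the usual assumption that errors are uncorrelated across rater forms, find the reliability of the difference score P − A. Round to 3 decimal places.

0.553

Var(P−A) = 16.2² + 10.4² − 2·16.2·10.4·0.21 = 370.6 − 70.7616 = 299.838.
Under uncorrelated errors the observed covariances equal the true-score covariances, so only the own-variance terms attenuate.
True-score variance = [16.2²·0.58 + 10.4²·0.78] − 70.7616 = 236.58 − 70.7616 = 165.818.
Reliability = 165.818 / 299.838 = 0.553.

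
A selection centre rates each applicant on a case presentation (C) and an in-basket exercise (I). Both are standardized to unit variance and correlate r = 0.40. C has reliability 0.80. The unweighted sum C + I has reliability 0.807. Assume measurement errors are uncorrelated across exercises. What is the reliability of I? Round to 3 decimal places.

0.660

Var(C+I) = 2 + 2·0.40 = 2.800.
True-score variance = ρ_C + ρ_I + 2·0.40, so 0.807 = (0.80 + ρ_I + 0.80) / 2.800.
ρ_I = 0.807·2.800 − 0.80 − 0.80 = 0.660.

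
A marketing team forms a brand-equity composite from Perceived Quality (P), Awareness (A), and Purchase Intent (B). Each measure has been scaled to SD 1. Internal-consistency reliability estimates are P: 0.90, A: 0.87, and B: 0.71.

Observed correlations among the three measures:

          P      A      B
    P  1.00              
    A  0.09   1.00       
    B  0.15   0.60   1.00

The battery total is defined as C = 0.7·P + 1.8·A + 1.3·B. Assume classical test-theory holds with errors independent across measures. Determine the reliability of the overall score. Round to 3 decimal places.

Var(C) = 0.7² + 1.8² + 1.3² + 2·[1.26·0.09 + 0.91·0.15 + 2.34·0.60] = 5.42 + 3.3078 = 8.7278.
Under uncorrelated errors the observed covariances equal the true-score covariances, so only the own-variance terms attenuate.
True-score variance = [0.7²·0.90 + 1.8²·0.87 + 1.3²·0.71] + 3.3078 = 4.4597 + 3.3078 = 7.7675.
Reliability = 7.7675 / 8.7278 = 0.890.

0.890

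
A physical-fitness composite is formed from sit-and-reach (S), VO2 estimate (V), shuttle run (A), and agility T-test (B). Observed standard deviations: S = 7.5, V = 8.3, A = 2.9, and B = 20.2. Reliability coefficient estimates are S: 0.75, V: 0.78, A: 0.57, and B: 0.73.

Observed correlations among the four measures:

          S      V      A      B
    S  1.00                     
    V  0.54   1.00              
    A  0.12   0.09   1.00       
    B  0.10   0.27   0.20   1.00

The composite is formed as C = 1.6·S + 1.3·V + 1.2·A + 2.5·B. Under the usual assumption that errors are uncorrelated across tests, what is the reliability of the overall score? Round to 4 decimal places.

Var(C) = 1.6²·7.5² + 1.3²·8.3² + 1.2²·2.9² + 2.5²·20.2² + 2·[2.08·7.5·8.3·0.54 + 1.92·7.5·2.9·0.12 + 4·7.5·20.2·0.10 + 1.56·8.3·2.9·0.09 + 3.25·8.3·20.2·0.27 + 3·2.9·20.2·0.20] = 2822.78 + 642.359 = 3465.14.
Because errors are independent across components, Cov(Tᵢ,Tⱼ) = Cov(Xᵢ,Xⱼ); the off-diagonal part of the true-score variance is the same as above.
True-score variance = [1.6²·7.5²·0.75 + 1.3²·8.3²·0.78 + 1.2²·2.9²·0.57 + 2.5²·20.2²·0.73] + 642.359 = 2067.4 + 642.359 = 2709.76.
Reliability = 2709.76 / 3465.14 = 0.7820.

0.7820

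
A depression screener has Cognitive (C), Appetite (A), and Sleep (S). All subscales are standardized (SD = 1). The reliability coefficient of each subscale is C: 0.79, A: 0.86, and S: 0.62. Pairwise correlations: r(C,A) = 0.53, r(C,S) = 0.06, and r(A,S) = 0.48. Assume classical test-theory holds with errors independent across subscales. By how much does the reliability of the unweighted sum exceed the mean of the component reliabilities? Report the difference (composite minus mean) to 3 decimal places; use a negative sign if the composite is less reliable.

0.101

Var(sum) = 3 + 2.14 = 5.14; true-score variance = 2.27 + 2.14 = 4.41; composite reliability = 0.8580.
Mean component reliability = 0.7567.
Difference = 0.8580 − 0.7567 = 0.101.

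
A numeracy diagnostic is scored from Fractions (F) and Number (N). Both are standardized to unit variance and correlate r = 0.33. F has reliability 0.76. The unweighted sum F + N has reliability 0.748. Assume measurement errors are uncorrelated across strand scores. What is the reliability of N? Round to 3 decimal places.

Var(F+N) = 2 + 2·0.33 = 2.660.
True-score variance = ρ_F + ρ_N + 2·0.33, so 0.748 = (0.76 + ρ_N + 0.66) / 2.660.
ρ_N = 0.748·2.660 − 0.76 − 0.66 = 0.570.

0.570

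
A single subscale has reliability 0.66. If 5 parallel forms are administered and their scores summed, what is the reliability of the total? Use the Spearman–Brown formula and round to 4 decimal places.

ρ_k = kρ / (1 + (k−1)ρ) = 5·0.66 / (1 + 4·0.66) = 3.300 / 3.640 = 0.9066.

0.9066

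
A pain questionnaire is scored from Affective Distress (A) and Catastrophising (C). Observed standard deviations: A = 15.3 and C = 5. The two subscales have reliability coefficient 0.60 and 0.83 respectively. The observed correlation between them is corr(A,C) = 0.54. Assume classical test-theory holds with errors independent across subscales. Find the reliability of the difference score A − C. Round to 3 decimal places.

0.445

Var(A−C) = 15.3² + 5² − 2·15.3·5·0.54 = 259.09 − 82.62 = 176.47.
Because errors are independent across components, Cov(Tᵢ,Tⱼ) = Cov(Xᵢ,Xⱼ); the off-diagonal part of the true-score variance is the same as above.
True-score variance = [15.3²·0.60 + 5²·0.83] − 82.62 = 161.204 − 82.62 = 78.584.
Reliability = 78.584 / 176.47 = 0.445.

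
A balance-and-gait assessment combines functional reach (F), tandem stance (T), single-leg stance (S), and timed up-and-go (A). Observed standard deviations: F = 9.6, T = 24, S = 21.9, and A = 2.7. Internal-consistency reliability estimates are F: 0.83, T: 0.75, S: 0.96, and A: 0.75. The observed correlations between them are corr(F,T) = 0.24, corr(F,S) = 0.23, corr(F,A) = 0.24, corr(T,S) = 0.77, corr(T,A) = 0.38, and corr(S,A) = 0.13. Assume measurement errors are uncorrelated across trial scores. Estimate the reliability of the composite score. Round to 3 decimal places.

0.920

Var(F+T+S+A) = 9.6² + 24² + 21.9² + 2.7² + 2·[9.6·24·0.24 + 9.6·21.9·0.23 + 9.6·2.7·0.24 + 24·21.9·0.77 + 24·2.7·0.38 + 21.9·2.7·0.13] = 1155.06 + 1093.79 = 2248.85.
Under uncorrelated errors the observed covariances equal the true-score covariances, so only the own-variance terms attenuate.
True-score variance = [9.6²·0.83 + 24²·0.75 + 21.9²·0.96 + 2.7²·0.75] + 1093.79 = 974.386 + 1093.79 = 2068.18.
Reliability = 2068.18 / 2248.85 = 0.920.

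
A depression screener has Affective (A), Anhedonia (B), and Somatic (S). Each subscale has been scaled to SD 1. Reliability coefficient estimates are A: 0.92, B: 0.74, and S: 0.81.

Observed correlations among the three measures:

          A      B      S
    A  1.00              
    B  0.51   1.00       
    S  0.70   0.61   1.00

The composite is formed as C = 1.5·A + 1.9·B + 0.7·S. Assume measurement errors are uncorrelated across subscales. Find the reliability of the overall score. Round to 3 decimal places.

0.902

Var(C) = 1.5² + 1.9² + 0.7² + 2·[2.85·0.51 + 1.05·0.70 + 1.33·0.61] = 6.35 + 5.9996 = 12.3496.
Under uncorrelated errors the observed covariances equal the true-score covariances, so only the own-variance terms attenuate.
True-score variance = [1.5²·0.92 + 1.9²·0.74 + 0.7²·0.81] + 5.9996 = 5.1383 + 5.9996 = 11.1379.
Reliability = 11.1379 / 12.3496 = 0.902.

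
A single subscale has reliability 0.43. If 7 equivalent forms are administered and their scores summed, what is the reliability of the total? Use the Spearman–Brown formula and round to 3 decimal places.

ρ_k = kρ / (1 + (k−1)ρ) = 7·0.43 / (1 + 6·0.43) = 3.010 / 3.580 = 0.841.

0.841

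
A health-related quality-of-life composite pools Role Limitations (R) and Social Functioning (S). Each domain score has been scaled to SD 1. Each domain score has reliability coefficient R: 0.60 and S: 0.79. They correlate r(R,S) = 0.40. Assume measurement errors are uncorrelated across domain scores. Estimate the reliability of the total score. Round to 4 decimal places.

0.7821

Var(R+S) = 2 + 2·[0.40] = 2 + 0.8 = 2.8.
Because errors are independent across components, Cov(Tᵢ,Tⱼ) = Cov(Xᵢ,Xⱼ); the off-diagonal part of the true-score variance is the same as above.
True-score variance = [0.60 + 0.79] + 0.8 = 1.39 + 0.8 = 2.19.
Reliability = 2.19 / 2.8 = 0.7821.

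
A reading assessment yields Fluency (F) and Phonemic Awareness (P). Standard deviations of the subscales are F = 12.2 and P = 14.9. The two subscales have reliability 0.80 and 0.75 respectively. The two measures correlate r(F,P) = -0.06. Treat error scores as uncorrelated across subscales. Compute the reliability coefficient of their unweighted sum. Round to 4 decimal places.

0.7557

Var(F+P) = 12.2² + 14.9² + 2·[12.2·14.9·(-0.06)] = 370.85 − 21.8136 = 349.036.
Because errors are independent across components, Cov(Tᵢ,Tⱼ) = Cov(Xᵢ,Xⱼ); the off-diagonal part of the true-score variance is the same as above.
True-score variance = [12.2²·0.80 + 14.9²·0.75] − 21.8136 = 285.579 − 21.8136 = 263.766.
Reliability = 263.766 / 349.036 = 0.7557.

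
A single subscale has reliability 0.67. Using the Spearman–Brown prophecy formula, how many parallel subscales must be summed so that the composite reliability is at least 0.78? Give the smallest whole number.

2

k ≥ ρ*(1−ρ₁)/(ρ₁(1−ρ*)) = 0.78·0.33 / (0.67·0.22) = 1.746.
Smallest integer k = 2.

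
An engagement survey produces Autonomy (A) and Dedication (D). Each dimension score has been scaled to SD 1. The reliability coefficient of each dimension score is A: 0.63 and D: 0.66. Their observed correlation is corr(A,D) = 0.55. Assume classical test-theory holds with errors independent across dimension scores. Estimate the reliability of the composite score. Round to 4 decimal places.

0.7710

Var(A+D) = 2 + 2·[0.55] = 2 + 1.1 = 3.1.
Because errors are independent across components, Cov(Tᵢ,Tⱼ) = Cov(Xᵢ,Xⱼ); the off-diagonal part of the true-score variance is the same as above.
True-score variance = [0.63 + 0.66] + 1.1 = 1.29 + 1.1 = 2.39.
Reliability = 2.39 / 3.1 = 0.7710.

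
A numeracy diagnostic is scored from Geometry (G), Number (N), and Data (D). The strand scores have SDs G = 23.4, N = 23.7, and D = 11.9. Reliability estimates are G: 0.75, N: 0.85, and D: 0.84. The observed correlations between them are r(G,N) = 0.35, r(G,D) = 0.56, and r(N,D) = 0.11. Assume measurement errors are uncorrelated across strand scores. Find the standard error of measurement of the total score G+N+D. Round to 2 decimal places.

15.61

Var(total) = 1250.86 + 762.128 = 2012.99.
True-score variance = 1007.06 + 762.128 = 1769.19, so reliability = 0.8789.
Error variance = 2012.99 − 1769.19 = 243.801; SEM = √243.801 = 15.61.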